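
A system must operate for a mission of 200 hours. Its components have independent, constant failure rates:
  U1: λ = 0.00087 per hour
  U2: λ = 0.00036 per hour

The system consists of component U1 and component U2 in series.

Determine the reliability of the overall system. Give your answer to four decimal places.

0.7819

R(U1) = exp(−0.00087 × 200) = 0.840297
R(U2) = exp(−0.00036 × 200) = 0.930531
Series (U1 and U2): 0.840297 × 0.930531 = 0.7819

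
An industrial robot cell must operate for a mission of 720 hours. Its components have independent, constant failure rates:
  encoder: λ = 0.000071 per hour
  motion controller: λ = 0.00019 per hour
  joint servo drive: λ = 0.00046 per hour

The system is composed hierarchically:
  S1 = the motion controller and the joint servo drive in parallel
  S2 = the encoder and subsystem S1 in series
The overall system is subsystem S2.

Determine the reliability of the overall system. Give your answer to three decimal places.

R(encoder) = exp(−0.000071 × 720) = 0.95016
R(motion controller) = exp(−0.00019 × 720) = 0.87214
R(joint servo drive) = exp(−0.00046 × 720) = 0.71806
Parallel (motion controller and joint servo drive): 1 − (1 − 0.87214)(1 − 0.71806) = 0.96395
Series (encoder and [0.96395]): 0.95016 × 0.96395 = 0.916

0.916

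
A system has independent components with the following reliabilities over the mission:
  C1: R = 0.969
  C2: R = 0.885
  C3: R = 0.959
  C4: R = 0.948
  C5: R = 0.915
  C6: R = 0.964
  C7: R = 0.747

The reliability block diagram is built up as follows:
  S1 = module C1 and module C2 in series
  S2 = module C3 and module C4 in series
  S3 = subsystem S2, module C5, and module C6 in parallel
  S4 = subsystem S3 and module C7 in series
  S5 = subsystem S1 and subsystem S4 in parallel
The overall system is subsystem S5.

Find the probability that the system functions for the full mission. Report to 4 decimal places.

0.9639

Series (C1 and C2): 0.969000 × 0.885000 = 0.857565
Series (C3 and C4): 0.959000 × 0.948000 = 0.909132
Parallel ([0.909132], C5, and C6): 1 − (1 − 0.909132)(1 − 0.915000)(1 − 0.964000) = 0.999722
Series ([0.999722] and C7): 0.999722 × 0.747000 = 0.746792
Parallel ([0.857565] and [0.746792]): 1 − (1 − 0.857565)(1 − 0.746792) = 0.9639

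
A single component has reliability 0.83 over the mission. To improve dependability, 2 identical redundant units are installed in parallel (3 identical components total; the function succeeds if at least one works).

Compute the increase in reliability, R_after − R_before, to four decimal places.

0.1651

R_before = 0.83
R_after = 1 − (1 − 0.83)^3 = 0.9951
ΔR = 0.9951 − 0.83 = 0.1651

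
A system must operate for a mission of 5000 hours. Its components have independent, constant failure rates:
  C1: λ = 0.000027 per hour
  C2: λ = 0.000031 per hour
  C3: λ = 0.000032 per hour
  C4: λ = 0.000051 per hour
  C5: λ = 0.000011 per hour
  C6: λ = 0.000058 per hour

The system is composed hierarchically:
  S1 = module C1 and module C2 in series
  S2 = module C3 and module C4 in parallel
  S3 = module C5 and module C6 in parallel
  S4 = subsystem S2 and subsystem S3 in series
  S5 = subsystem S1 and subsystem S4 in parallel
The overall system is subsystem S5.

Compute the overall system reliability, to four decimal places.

R(C1) = exp(−0.000027 × 5000) = 0.873716
R(C2) = exp(−0.000031 × 5000) = 0.856415
R(C3) = exp(−0.000032 × 5000) = 0.852144
R(C4) = exp(−0.000051 × 5000) = 0.774916
R(C5) = exp(−0.000011 × 5000) = 0.946485
R(C6) = exp(−0.000058 × 5000) = 0.748264
Series (C1 and C2): 0.873716 × 0.856415 = 0.748263
Parallel (C3 and C4): 1 − (1 − 0.852144)(1 − 0.774916) = 0.966720
Parallel (C5 and C6): 1 − (1 − 0.946485)(1 − 0.748264) = 0.986528
Series ([0.966720] and [0.986528]): 0.966720 × 0.986528 = 0.953696
Parallel ([0.748263] and [0.953696]): 1 − (1 − 0.748263)(1 − 0.953696) = 0.9883

0.9883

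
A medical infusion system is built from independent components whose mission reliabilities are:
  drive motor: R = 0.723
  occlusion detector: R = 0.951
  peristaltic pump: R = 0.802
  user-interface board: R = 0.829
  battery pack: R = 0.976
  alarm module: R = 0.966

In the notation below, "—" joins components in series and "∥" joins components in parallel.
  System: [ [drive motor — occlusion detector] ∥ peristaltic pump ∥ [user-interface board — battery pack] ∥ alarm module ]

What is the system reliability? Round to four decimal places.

Series (drive motor and occlusion detector): 0.723000 × 0.951000 = 0.687573
Series (user-interface board and battery pack): 0.829000 × 0.976000 = 0.809104
Parallel ([0.687573], peristaltic pump, [0.809104], and alarm module): 1 − (1 − 0.687573)(1 − 0.802000)(1 − 0.809104)(1 − 0.966000) = 0.9996

0.9996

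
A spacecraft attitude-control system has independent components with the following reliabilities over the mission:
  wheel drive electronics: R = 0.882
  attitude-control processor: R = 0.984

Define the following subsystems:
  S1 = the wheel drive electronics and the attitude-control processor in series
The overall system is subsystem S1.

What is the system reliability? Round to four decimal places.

Series (wheel drive electronics and attitude-control processor): 0.882000 × 0.984000 = 0.8679

0.8679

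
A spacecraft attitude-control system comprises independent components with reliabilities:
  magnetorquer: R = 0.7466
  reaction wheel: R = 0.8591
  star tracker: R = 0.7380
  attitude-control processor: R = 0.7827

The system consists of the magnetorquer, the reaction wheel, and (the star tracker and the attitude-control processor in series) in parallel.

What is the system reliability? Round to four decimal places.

0.9849

Series (star tracker and attitude-control processor): 0.738000 × 0.782700 = 0.577633
Parallel (magnetorquer, reaction wheel, and [0.577633]): 1 − (1 − 0.746600)(1 − 0.859100)(1 − 0.577633) = 0.9849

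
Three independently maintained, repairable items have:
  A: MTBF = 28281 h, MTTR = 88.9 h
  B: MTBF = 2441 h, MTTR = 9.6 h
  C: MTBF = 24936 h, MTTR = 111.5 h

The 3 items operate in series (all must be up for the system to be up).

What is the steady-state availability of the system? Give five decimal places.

0.98854

A(A) = MTBF/(MTBF+MTTR) = 28281/(28281+88.9) = 0.996866
A(B) = MTBF/(MTBF+MTTR) = 2441/(2441+9.6) = 0.996083
A(C) = MTBF/(MTBF+MTTR) = 24936/(24936+111.5) = 0.995548
Series availability: 0.996866 × 0.996083 × 0.995548 = 0.98854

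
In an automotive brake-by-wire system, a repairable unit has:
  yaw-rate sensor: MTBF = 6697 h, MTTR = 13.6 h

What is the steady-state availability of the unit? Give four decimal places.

A(yaw-rate sensor) = MTBF/(MTBF+MTTR) = 6697/(6697+13.6) = 0.9980

0.9980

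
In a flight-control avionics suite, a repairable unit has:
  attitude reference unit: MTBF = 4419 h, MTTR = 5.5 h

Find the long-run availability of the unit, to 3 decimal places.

0.999

A(attitude reference unit) = MTBF/(MTBF+MTTR) = 4419/(4419+5.5) = 0.999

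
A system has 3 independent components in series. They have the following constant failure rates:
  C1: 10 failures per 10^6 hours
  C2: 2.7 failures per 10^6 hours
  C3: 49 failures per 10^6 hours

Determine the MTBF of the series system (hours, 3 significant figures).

16200

Series of exponential components: λ_sys = Σ λ_i
λ_sys = 0.000010 + 0.0000027 + 0.000049 = 6.1700e-05 /h
MTBF = 1 / λ_sys = 16200 h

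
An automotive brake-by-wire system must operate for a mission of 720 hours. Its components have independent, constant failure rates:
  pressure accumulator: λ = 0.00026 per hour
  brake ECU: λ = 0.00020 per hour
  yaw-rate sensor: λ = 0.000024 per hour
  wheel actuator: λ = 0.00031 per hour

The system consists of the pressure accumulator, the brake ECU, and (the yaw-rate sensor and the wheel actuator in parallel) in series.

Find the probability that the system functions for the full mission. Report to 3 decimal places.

R(pressure accumulator) = exp(−0.00026 × 720) = 0.82928
R(brake ECU) = exp(−0.00020 × 720) = 0.86589
R(yaw-rate sensor) = exp(−0.000024 × 720) = 0.98287
R(wheel actuator) = exp(−0.00031 × 720) = 0.79995
Parallel (yaw-rate sensor and wheel actuator): 1 − (1 − 0.98287)(1 − 0.79995) = 0.99657
Series (pressure accumulator, brake ECU, and [0.99657]): 0.82928 × 0.86589 × 0.99657 = 0.716

0.716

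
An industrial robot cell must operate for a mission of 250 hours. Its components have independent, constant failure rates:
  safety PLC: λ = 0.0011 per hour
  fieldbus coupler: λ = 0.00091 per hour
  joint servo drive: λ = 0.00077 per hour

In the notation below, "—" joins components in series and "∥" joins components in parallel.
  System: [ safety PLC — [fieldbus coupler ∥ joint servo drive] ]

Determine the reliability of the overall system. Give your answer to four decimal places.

R(safety PLC) = exp(−0.0011 × 250) = 0.759572
R(fieldbus coupler) = exp(−0.00091 × 250) = 0.796522
R(joint servo drive) = exp(−0.00077 × 250) = 0.824894
Parallel (fieldbus coupler and joint servo drive): 1 − (1 − 0.796522)(1 − 0.824894) = 0.964370
Series (safety PLC and [0.964370]): 0.759572 × 0.964370 = 0.7325

0.7325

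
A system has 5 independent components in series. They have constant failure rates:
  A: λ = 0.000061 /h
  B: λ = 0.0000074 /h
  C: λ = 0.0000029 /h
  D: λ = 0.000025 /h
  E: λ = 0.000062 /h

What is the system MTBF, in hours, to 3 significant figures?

Series of exponential components: λ_sys = Σ λ_i
λ_sys = 0.000061 + 0.0000074 + 0.0000029 + 0.000025 + 0.000062 = 1.5830e-04 /h
MTBF = 1 / λ_sys = 6320 h

6320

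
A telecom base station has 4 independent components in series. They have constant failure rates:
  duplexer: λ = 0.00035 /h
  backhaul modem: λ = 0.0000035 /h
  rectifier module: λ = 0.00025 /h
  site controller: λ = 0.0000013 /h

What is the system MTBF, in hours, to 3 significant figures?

1650

Series of exponential components: λ_sys = Σ λ_i
λ_sys = 0.00035 + 0.0000035 + 0.00025 + 0.0000013 = 6.0480e-04 /h
MTBF = 1 / λ_sys = 1650 h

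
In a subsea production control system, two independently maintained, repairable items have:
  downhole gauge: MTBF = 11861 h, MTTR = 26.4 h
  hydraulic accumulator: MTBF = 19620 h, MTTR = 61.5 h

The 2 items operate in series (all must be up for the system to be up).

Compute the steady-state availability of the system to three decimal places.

A(downhole gauge) = MTBF/(MTBF+MTTR) = 11861/(11861+26.4) = 0.997779
A(hydraulic accumulator) = MTBF/(MTBF+MTTR) = 19620/(19620+61.5) = 0.996875
Series availability: 0.997779 × 0.996875 = 0.995

0.995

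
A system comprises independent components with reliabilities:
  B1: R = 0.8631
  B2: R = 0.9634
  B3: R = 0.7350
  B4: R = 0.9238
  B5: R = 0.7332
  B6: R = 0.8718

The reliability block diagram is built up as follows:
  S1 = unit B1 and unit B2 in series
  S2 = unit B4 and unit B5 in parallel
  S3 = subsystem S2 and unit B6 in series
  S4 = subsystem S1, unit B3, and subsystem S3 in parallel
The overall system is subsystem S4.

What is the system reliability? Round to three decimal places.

0.993

Series (B1 and B2): 0.86310 × 0.96340 = 0.83151
Parallel (B4 and B5): 1 − (1 − 0.92380)(1 − 0.73320) = 0.97967
Series ([0.97967] and B6): 0.97967 × 0.87180 = 0.85408
Parallel ([0.83151], B3, and [0.85408]): 1 − (1 − 0.83151)(1 − 0.73500)(1 − 0.85408) = 0.993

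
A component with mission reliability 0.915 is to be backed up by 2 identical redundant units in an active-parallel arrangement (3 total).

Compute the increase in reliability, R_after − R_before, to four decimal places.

0.0844

R_before = 0.915
R_after = 1 − (1 − 0.915)^3 = 0.9994
ΔR = 0.9994 − 0.915 = 0.0844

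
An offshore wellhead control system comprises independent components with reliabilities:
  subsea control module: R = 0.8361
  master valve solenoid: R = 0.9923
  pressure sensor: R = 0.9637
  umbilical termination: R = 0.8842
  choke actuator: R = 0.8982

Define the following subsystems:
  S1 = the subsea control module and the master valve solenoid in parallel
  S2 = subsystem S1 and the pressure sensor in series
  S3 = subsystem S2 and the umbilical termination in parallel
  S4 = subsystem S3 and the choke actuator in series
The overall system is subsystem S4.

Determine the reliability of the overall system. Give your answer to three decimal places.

Parallel (subsea control module and master valve solenoid): 1 − (1 − 0.83610)(1 − 0.99230) = 0.99874
Series ([0.99874] and pressure sensor): 0.99874 × 0.96370 = 0.96249
Parallel ([0.96249] and umbilical termination): 1 − (1 − 0.96249)(1 − 0.88420) = 0.99566
Series ([0.99566] and choke actuator): 0.99566 × 0.89820 = 0.894

0.894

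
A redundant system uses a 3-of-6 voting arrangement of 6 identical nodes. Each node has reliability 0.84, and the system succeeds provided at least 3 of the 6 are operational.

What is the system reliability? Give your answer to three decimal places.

0.993

R = Σ_{i=3}^{6} C(6,i) p^i (1−p)^{6−i} with p = 0.84
C(6,3)·0.84^3·0.16^3 = 0.04855
C(6,4)·0.84^4·0.16^2 = 0.19118
C(6,5)·0.84^5·0.16^1 = 0.40148
C(6,6)·0.84^6·0.16^0 = 0.35130
Sum = 0.993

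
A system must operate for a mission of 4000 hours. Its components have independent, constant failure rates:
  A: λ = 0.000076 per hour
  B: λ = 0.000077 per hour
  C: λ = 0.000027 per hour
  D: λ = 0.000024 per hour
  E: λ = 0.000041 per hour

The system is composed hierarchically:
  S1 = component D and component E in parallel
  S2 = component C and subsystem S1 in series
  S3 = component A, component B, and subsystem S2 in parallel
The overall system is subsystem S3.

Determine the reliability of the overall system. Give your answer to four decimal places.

0.9920

R(A) = exp(−0.000076 × 4000) = 0.737861
R(B) = exp(−0.000077 × 4000) = 0.734915
R(C) = exp(−0.000027 × 4000) = 0.897628
R(D) = exp(−0.000024 × 4000) = 0.908464
R(E) = exp(−0.000041 × 4000) = 0.848742
Parallel (D and E): 1 − (1 − 0.908464)(1 − 0.848742) = 0.986154
Series (C and [0.986154]): 0.897628 × 0.986154 = 0.885199
Parallel (A, B, and [0.885199]): 1 − (1 − 0.737861)(1 − 0.734915)(1 − 0.885199) = 0.9920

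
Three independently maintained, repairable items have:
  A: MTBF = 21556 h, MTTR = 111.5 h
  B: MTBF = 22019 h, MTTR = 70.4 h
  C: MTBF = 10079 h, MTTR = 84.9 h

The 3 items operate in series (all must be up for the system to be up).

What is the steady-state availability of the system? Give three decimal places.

0.983

A(A) = MTBF/(MTBF+MTTR) = 21556/(21556+111.5) = 0.994854
A(B) = MTBF/(MTBF+MTTR) = 22019/(22019+70.4) = 0.996813
A(C) = MTBF/(MTBF+MTTR) = 10079/(10079+84.9) = 0.991647
Series availability: 0.994854 × 0.996813 × 0.991647 = 0.983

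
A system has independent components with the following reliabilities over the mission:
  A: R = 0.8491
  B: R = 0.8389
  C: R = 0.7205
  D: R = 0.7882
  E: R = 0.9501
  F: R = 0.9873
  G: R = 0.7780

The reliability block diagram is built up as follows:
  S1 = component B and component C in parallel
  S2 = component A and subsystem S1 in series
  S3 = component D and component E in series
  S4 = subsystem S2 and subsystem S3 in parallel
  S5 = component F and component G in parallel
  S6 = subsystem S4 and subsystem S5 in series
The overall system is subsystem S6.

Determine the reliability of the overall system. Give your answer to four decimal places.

0.9498

Parallel (B and C): 1 − (1 − 0.838900)(1 − 0.720500) = 0.954973
Series (A and [0.954973]): 0.849100 × 0.954973 = 0.810868
Series (D and E): 0.788200 × 0.950100 = 0.748869
Parallel ([0.810868] and [0.748869]): 1 − (1 − 0.810868)(1 − 0.748869) = 0.952503
Parallel (F and G): 1 − (1 − 0.987300)(1 − 0.778000) = 0.997181
Series ([0.952503] and [0.997181]): 0.952503 × 0.997181 = 0.9498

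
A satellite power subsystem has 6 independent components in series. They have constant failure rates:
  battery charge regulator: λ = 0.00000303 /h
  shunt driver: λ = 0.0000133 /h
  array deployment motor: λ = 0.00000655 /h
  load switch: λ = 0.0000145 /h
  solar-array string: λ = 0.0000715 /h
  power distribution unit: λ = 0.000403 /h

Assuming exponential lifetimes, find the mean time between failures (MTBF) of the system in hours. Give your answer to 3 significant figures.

1950

Series of exponential components: λ_sys = Σ λ_i
λ_sys = 0.00000303 + 0.0000133 + 0.00000655 + 0.0000145 + 0.0000715 + 0.000403 = 5.1188e-04 /h
MTBF = 1 / λ_sys = 1950 h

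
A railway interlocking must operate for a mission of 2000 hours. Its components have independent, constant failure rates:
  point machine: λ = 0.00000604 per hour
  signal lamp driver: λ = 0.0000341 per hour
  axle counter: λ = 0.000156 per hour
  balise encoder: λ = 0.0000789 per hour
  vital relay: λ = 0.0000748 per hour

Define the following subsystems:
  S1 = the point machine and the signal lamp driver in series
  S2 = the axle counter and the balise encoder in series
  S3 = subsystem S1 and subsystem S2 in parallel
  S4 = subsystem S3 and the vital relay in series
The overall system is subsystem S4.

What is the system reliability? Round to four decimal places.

R(point machine) = exp(−0.00000604 × 2000) = 0.987993
R(signal lamp driver) = exp(−0.0000341 × 2000) = 0.934074
R(axle counter) = exp(−0.000156 × 2000) = 0.731982
R(balise encoder) = exp(−0.0000789 × 2000) = 0.854021
R(vital relay) = exp(−0.0000748 × 2000) = 0.861052
Series (point machine and signal lamp driver): 0.987993 × 0.934074 = 0.922859
Series (axle counter and balise encoder): 0.731982 × 0.854021 = 0.625128
Parallel ([0.922859] and [0.625128]): 1 − (1 − 0.922859)(1 − 0.625128) = 0.971082
Series ([0.971082] and vital relay): 0.971082 × 0.861052 = 0.8362

0.8362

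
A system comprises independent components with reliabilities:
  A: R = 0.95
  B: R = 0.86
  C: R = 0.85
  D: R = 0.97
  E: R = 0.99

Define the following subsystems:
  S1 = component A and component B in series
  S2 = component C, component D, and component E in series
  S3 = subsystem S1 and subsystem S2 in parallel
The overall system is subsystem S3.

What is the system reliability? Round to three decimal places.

Series (A and B): 0.95000 × 0.86000 = 0.81700
Series (C, D, and E): 0.85000 × 0.97000 × 0.99000 = 0.81626
Parallel ([0.81700] and [0.81626]): 1 − (1 − 0.81700)(1 − 0.81626) = 0.966

0.966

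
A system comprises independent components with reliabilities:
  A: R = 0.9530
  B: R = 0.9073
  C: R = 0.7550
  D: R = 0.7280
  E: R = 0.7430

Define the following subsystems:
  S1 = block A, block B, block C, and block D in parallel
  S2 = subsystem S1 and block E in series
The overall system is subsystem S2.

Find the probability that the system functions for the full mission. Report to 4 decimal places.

Parallel (A, B, C, and D): 1 − (1 − 0.953000)(1 − 0.907300)(1 − 0.755000)(1 − 0.728000) = 0.999710
Series ([0.999710] and E): 0.999710 × 0.743000 = 0.7428

0.7428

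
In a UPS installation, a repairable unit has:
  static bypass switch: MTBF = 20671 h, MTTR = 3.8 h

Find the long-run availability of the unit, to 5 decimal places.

A(static bypass switch) = MTBF/(MTBF+MTTR) = 20671/(20671+3.8) = 0.99982

0.99982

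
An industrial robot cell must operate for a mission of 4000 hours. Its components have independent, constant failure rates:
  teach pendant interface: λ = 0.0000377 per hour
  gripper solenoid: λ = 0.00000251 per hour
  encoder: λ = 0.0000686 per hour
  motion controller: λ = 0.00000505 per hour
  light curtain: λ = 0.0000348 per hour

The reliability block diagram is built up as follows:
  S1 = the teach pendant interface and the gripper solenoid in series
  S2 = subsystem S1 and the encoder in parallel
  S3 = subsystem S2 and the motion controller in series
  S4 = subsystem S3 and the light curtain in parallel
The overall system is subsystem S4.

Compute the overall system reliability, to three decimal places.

0.993

R(teach pendant interface) = exp(−0.0000377 × 4000) = 0.86002
R(gripper solenoid) = exp(−0.00000251 × 4000) = 0.99001
R(encoder) = exp(−0.0000686 × 4000) = 0.76003
R(motion controller) = exp(−0.00000505 × 4000) = 0.98000
R(light curtain) = exp(−0.0000348 × 4000) = 0.87005
Series (teach pendant interface and gripper solenoid): 0.86002 × 0.99001 = 0.85143
Parallel ([0.85143] and encoder): 1 − (1 − 0.85143)(1 − 0.76003) = 0.96435
Series ([0.96435] and motion controller): 0.96435 × 0.98000 = 0.94506
Parallel ([0.94506] and light curtain): 1 − (1 − 0.94506)(1 − 0.87005) = 0.993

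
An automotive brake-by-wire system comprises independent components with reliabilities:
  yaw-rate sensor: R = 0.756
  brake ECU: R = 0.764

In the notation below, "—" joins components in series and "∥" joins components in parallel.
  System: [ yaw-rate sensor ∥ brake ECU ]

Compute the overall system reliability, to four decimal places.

0.9424

Parallel (yaw-rate sensor and brake ECU): 1 − (1 − 0.756000)(1 − 0.764000) = 0.9424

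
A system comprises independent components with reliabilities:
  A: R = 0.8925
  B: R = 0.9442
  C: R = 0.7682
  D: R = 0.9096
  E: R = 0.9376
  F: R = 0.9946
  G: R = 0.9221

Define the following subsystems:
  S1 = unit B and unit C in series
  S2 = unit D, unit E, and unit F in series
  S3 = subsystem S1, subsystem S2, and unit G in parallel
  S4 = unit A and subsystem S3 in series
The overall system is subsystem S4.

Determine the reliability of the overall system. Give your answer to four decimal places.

Series (B and C): 0.944200 × 0.768200 = 0.725334
Series (D, E, and F): 0.909600 × 0.937600 × 0.994600 = 0.848236
Parallel ([0.725334], [0.848236], and G): 1 − (1 − 0.725334)(1 − 0.848236)(1 − 0.922100) = 0.996753
Series (A and [0.996753]): 0.892500 × 0.996753 = 0.8896

0.8896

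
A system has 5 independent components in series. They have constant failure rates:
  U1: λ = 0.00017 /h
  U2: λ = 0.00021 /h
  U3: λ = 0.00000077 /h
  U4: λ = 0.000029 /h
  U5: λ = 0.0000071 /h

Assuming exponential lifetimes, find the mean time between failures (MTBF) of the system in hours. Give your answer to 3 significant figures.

Series of exponential components: λ_sys = Σ λ_i
λ_sys = 0.00017 + 0.00021 + 0.00000077 + 0.000029 + 0.0000071 = 4.1687e-04 /h
MTBF = 1 / λ_sys = 2400 h

2400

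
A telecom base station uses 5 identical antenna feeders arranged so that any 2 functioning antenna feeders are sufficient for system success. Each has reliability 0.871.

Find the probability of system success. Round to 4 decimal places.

0.9988

R = Σ_{i=2}^{5} C(5,i) p^i (1−p)^{5−i} with p = 0.871
C(5,2)·0.871^2·0.129^3 = 0.016286
C(5,3)·0.871^3·0.129^2 = 0.109960
C(5,4)·0.871^4·0.129^1 = 0.371221
C(5,5)·0.871^5·0.129^0 = 0.501292
Sum = 0.9988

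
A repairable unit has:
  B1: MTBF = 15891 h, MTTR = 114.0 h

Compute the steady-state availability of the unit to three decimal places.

0.993

A(B1) = MTBF/(MTBF+MTTR) = 15891/(15891+114.0) = 0.993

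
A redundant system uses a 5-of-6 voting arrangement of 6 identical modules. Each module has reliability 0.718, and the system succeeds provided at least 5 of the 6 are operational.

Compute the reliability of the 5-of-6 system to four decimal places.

0.4599

R = Σ_{i=5}^{6} C(6,i) p^i (1−p)^{6−i} with p = 0.718
C(6,5)·0.718^5·0.282^1 = 0.322866
C(6,6)·0.718^6·0.282^0 = 0.137008
Sum = 0.4599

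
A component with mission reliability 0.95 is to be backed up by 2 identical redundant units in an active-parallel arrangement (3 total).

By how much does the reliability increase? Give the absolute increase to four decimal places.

R_before = 0.95
R_after = 1 − (1 − 0.95)^3 = 0.9999
ΔR = 0.9999 − 0.95 = 0.0499

0.0499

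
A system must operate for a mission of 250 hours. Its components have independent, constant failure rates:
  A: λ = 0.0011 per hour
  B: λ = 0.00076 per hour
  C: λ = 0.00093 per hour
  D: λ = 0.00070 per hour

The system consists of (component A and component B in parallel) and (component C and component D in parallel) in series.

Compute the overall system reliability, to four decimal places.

R(A) = exp(−0.0011 × 250) = 0.759572
R(B) = exp(−0.00076 × 250) = 0.826959
R(C) = exp(−0.00093 × 250) = 0.792550
R(D) = exp(−0.00070 × 250) = 0.839457
Parallel (A and B): 1 − (1 − 0.759572)(1 − 0.826959) = 0.958396
Parallel (C and D): 1 − (1 − 0.792550)(1 − 0.839457) = 0.966695
Series ([0.958396] and [0.966695]): 0.958396 × 0.966695 = 0.9265

0.9265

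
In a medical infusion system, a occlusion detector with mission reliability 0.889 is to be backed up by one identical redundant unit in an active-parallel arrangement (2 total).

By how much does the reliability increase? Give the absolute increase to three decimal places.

R_before = 0.889
R_after = 1 − (1 − 0.889)^2 = 0.988
ΔR = 0.988 − 0.889 = 0.099

0.099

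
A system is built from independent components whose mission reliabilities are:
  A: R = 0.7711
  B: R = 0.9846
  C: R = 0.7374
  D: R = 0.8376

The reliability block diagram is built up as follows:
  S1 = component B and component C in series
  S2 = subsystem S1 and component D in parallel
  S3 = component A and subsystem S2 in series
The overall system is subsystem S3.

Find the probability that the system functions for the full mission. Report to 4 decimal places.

0.7368

Series (B and C): 0.984600 × 0.737400 = 0.726044
Parallel ([0.726044] and D): 1 − (1 − 0.726044)(1 − 0.837600) = 0.955510
Series (A and [0.955510]): 0.771100 × 0.955510 = 0.7368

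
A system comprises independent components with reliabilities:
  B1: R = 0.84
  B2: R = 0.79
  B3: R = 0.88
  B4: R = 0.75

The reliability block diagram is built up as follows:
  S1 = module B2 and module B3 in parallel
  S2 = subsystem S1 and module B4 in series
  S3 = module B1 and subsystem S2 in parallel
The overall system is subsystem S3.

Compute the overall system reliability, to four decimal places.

Parallel (B2 and B3): 1 − (1 − 0.790000)(1 − 0.880000) = 0.974800
Series ([0.974800] and B4): 0.974800 × 0.750000 = 0.731100
Parallel (B1 and [0.731100]): 1 − (1 − 0.840000)(1 − 0.731100) = 0.9570

0.9570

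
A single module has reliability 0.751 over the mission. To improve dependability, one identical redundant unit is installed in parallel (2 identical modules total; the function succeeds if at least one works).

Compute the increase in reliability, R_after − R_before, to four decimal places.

R_before = 0.751
R_after = 1 − (1 − 0.751)^2 = 0.9380
ΔR = 0.9380 − 0.751 = 0.1870

0.1870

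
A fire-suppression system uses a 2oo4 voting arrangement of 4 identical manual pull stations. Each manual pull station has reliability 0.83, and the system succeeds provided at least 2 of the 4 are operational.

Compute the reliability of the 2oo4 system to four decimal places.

R = Σ_{i=2}^{4} C(4,i) p^i (1−p)^{4−i} with p = 0.83
C(4,2)·0.83^2·0.17^2 = 0.119455
C(4,3)·0.83^3·0.17^1 = 0.388815
C(4,4)·0.83^4·0.17^0 = 0.474583
Sum = 0.9829

0.9829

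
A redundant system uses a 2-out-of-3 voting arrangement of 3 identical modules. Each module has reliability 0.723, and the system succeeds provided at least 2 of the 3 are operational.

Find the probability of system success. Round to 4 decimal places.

0.8123

R = Σ_{i=2}^{3} C(3,i) p^i (1−p)^{3−i} with p = 0.723
C(3,2)·0.723^2·0.277^1 = 0.434388
C(3,3)·0.723^3·0.277^0 = 0.377933
Sum = 0.8123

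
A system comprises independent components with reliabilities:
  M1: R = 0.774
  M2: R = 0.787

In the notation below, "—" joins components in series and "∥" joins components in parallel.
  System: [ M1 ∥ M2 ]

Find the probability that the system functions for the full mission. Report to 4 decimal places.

0.9519

Parallel (M1 and M2): 1 − (1 − 0.774000)(1 − 0.787000) = 0.9519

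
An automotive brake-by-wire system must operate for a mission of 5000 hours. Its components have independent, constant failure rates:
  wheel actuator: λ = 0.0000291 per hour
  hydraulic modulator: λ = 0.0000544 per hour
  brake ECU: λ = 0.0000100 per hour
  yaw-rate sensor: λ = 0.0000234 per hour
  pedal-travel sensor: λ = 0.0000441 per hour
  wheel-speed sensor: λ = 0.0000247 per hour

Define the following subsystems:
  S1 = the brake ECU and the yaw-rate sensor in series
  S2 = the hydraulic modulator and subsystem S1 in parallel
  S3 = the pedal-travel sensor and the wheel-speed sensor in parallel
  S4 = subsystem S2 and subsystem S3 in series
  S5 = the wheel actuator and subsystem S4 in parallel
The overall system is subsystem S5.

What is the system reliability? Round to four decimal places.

0.9920

R(wheel actuator) = exp(−0.0000291 × 5000) = 0.864590
R(hydraulic modulator) = exp(−0.0000544 × 5000) = 0.761854
R(brake ECU) = exp(−0.0000100 × 5000) = 0.951229
R(yaw-rate sensor) = exp(−0.0000234 × 5000) = 0.889585
R(pedal-travel sensor) = exp(−0.0000441 × 5000) = 0.802118
R(wheel-speed sensor) = exp(−0.0000247 × 5000) = 0.883822
Series (brake ECU and yaw-rate sensor): 0.951229 × 0.889585 = 0.846199
Parallel (hydraulic modulator and [0.846199]): 1 − (1 − 0.761854)(1 − 0.846199) = 0.963373
Parallel (pedal-travel sensor and wheel-speed sensor): 1 − (1 − 0.802118)(1 − 0.883822) = 0.977010
Series ([0.963373] and [0.977010]): 0.963373 × 0.977010 = 0.941225
Parallel (wheel actuator and [0.941225]): 1 − (1 − 0.864590)(1 − 0.941225) = 0.9920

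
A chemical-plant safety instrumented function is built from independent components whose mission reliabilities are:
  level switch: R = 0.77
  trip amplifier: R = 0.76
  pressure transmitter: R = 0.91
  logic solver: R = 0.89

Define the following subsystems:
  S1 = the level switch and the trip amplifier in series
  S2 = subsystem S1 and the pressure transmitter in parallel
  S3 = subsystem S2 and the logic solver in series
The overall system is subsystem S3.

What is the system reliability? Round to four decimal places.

0.8568

Series (level switch and trip amplifier): 0.770000 × 0.760000 = 0.585200
Parallel ([0.585200] and pressure transmitter): 1 − (1 − 0.585200)(1 − 0.910000) = 0.962668
Series ([0.962668] and logic solver): 0.962668 × 0.890000 = 0.8568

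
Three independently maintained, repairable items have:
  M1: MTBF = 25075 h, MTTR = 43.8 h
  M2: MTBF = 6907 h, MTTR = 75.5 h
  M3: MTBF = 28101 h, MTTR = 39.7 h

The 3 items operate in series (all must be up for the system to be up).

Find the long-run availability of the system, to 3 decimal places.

0.986

A(M1) = MTBF/(MTBF+MTTR) = 25075/(25075+43.8) = 0.998256
A(M2) = MTBF/(MTBF+MTTR) = 6907/(6907+75.5) = 0.989187
A(M3) = MTBF/(MTBF+MTTR) = 28101/(28101+39.7) = 0.998589
Series availability: 0.998256 × 0.989187 × 0.998589 = 0.986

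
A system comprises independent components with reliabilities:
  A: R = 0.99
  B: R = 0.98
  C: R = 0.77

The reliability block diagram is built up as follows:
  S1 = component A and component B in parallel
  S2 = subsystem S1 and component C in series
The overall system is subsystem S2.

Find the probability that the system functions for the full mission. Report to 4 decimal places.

Parallel (A and B): 1 − (1 − 0.990000)(1 − 0.980000) = 0.999800
Series ([0.999800] and C): 0.999800 × 0.770000 = 0.7698

0.7698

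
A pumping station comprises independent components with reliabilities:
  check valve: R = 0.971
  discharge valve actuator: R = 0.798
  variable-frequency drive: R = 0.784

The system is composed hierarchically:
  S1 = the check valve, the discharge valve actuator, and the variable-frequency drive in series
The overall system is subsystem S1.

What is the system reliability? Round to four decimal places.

0.6075

Series (check valve, discharge valve actuator, and variable-frequency drive): 0.971000 × 0.798000 × 0.784000 = 0.6075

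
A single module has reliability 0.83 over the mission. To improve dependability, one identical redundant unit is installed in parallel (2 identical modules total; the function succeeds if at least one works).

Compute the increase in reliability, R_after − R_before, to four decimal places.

R_before = 0.83
R_after = 1 − (1 − 0.83)^2 = 0.9711
ΔR = 0.9711 − 0.83 = 0.1411

0.1411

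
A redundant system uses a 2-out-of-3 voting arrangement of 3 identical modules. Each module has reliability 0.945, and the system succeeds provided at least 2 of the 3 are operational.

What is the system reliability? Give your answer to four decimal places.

R = Σ_{i=2}^{3} C(3,i) p^i (1−p)^{3−i} with p = 0.945
C(3,2)·0.945^2·0.055^1 = 0.147349
C(3,3)·0.945^3·0.055^0 = 0.843909
Sum = 0.9913

0.9913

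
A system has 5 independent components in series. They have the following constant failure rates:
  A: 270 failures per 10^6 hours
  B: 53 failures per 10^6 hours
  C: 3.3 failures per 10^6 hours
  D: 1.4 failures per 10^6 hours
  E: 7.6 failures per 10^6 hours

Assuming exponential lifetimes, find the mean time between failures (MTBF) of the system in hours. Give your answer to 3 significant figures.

Series of exponential components: λ_sys = Σ λ_i
λ_sys = 0.00027 + 0.000053 + 0.0000033 + 0.0000014 + 0.0000076 = 3.3530e-04 /h
MTBF = 1 / λ_sys = 2980 h

2980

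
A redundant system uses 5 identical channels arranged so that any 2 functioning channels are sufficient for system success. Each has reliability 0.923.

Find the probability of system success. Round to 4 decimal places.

R = Σ_{i=2}^{5} C(5,i) p^i (1−p)^{5−i} with p = 0.923
C(5,2)·0.923^2·0.077^3 = 0.003889
C(5,3)·0.923^3·0.077^2 = 0.046622
C(5,4)·0.923^4·0.077^1 = 0.279426
C(5,5)·0.923^5·0.077^0 = 0.669898
Sum = 0.9998

0.9998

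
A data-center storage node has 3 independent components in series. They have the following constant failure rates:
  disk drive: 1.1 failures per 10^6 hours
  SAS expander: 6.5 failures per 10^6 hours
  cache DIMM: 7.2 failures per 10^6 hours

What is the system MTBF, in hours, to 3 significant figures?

Series of exponential components: λ_sys = Σ λ_i
λ_sys = 0.0000011 + 0.0000065 + 0.0000072 = 1.4800e-05 /h
MTBF = 1 / λ_sys = 67600 h

67600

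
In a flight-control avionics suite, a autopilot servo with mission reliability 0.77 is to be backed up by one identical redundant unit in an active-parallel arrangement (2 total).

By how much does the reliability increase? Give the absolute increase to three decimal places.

0.177

R_before = 0.77
R_after = 1 − (1 − 0.77)^2 = 0.947
ΔR = 0.947 − 0.77 = 0.177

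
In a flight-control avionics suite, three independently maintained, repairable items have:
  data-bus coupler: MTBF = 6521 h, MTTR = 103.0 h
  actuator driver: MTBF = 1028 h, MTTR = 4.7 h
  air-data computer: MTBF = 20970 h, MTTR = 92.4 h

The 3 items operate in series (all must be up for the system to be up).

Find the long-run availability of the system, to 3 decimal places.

0.976

A(data-bus coupler) = MTBF/(MTBF+MTTR) = 6521/(6521+103.0) = 0.984450
A(actuator driver) = MTBF/(MTBF+MTTR) = 1028/(1028+4.7) = 0.995449
A(air-data computer) = MTBF/(MTBF+MTTR) = 20970/(20970+92.4) = 0.995613
Series availability: 0.984450 × 0.995449 × 0.995613 = 0.976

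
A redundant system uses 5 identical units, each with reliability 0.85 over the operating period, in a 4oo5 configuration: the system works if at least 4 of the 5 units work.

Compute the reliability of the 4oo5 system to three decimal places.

0.835

R = Σ_{i=4}^{5} C(5,i) p^i (1−p)^{5−i} with p = 0.85
C(5,4)·0.85^4·0.15^1 = 0.39150
C(5,5)·0.85^5·0.15^0 = 0.44371
Sum = 0.835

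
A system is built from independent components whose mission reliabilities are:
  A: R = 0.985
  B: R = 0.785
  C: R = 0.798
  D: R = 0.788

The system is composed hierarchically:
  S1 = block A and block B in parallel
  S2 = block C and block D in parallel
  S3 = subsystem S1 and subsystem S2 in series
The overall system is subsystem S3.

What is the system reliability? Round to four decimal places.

Parallel (A and B): 1 − (1 − 0.985000)(1 − 0.785000) = 0.996775
Parallel (C and D): 1 − (1 − 0.798000)(1 − 0.788000) = 0.957176
Series ([0.996775] and [0.957176]): 0.996775 × 0.957176 = 0.9541

0.9541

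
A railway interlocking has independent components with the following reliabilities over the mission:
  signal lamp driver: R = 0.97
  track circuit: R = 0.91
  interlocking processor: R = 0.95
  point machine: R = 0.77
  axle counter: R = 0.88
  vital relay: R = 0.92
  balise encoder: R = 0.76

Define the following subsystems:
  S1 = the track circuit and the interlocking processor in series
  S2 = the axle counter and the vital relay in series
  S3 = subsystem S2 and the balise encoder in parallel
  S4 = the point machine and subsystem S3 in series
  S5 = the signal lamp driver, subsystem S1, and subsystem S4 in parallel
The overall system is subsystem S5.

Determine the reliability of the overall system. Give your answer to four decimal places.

0.9989

Series (track circuit and interlocking processor): 0.910000 × 0.950000 = 0.864500
Series (axle counter and vital relay): 0.880000 × 0.920000 = 0.809600
Parallel ([0.809600] and balise encoder): 1 − (1 − 0.809600)(1 − 0.760000) = 0.954304
Series (point machine and [0.954304]): 0.770000 × 0.954304 = 0.734814
Parallel (signal lamp driver, [0.864500], and [0.734814]): 1 − (1 − 0.970000)(1 − 0.864500)(1 − 0.734814) = 0.9989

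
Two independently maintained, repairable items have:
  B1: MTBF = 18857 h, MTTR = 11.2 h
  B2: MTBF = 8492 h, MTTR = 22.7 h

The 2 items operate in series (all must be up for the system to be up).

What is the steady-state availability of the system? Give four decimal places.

0.9967

A(B1) = MTBF/(MTBF+MTTR) = 18857/(18857+11.2) = 0.999406
A(B2) = MTBF/(MTBF+MTTR) = 8492/(8492+22.7) = 0.997334
Series availability: 0.999406 × 0.997334 = 0.9967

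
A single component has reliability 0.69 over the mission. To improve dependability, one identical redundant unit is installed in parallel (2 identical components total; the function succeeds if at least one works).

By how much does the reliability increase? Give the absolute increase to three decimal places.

0.214

R_before = 0.69
R_after = 1 − (1 − 0.69)^2 = 0.904
ΔR = 0.904 − 0.69 = 0.214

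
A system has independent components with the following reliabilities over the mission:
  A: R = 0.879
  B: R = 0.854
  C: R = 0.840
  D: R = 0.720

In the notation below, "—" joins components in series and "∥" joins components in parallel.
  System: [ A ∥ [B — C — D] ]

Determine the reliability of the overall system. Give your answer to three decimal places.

Series (B, C, and D): 0.85400 × 0.84000 × 0.72000 = 0.51650
Parallel (A and [0.51650]): 1 − (1 − 0.87900)(1 − 0.51650) = 0.941

0.941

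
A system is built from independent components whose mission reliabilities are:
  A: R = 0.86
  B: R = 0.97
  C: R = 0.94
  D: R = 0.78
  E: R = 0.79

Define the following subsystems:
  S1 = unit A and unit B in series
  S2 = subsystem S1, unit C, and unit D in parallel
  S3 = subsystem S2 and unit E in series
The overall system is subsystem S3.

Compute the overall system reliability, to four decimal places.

Series (A and B): 0.860000 × 0.970000 = 0.834200
Parallel ([0.834200], C, and D): 1 − (1 − 0.834200)(1 − 0.940000)(1 − 0.780000) = 0.997811
Series ([0.997811] and E): 0.997811 × 0.790000 = 0.7883

0.7883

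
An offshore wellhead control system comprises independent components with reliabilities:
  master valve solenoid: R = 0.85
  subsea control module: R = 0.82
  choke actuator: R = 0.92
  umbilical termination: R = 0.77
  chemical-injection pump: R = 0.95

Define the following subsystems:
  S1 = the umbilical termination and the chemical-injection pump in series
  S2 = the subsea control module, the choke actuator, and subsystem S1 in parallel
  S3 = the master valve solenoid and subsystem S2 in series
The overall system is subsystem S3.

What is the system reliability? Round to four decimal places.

0.8467

Series (umbilical termination and chemical-injection pump): 0.770000 × 0.950000 = 0.731500
Parallel (subsea control module, choke actuator, and [0.731500]): 1 − (1 − 0.820000)(1 − 0.920000)(1 − 0.731500) = 0.996134
Series (master valve solenoid and [0.996134]): 0.850000 × 0.996134 = 0.8467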